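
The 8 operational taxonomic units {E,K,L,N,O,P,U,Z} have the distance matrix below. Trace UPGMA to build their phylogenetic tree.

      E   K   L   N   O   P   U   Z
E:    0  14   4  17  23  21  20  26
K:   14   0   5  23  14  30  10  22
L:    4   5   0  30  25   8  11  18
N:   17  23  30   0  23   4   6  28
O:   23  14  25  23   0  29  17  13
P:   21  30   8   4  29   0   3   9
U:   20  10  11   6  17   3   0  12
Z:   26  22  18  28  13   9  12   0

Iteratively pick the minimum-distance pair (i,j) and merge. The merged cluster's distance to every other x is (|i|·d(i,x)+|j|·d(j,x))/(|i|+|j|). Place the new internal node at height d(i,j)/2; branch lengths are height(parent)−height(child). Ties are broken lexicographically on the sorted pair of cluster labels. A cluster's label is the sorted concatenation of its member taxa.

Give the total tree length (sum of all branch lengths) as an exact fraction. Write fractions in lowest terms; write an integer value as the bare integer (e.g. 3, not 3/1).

1. join P+U (d=3) ⇒ PU; edges |P|=3/2, |U|=3/2
  updated: d(E,PU)=41/2, d(K,PU)=20, d(L,PU)=19/2, d(N,PU)=5, d(O,PU)=23, d(PU,Z)=21/2
2. join E+L (d=4) ⇒ EL; edges |E|=2, |L|=2
  updated: d(EL,K)=19/2, d(EL,N)=47/2, d(EL,O)=24, d(EL,PU)=15, d(EL,Z)=22
3. join N+PU (d=5) ⇒ NPU; edges |N|=5/2, |PU|=1
  updated: d(EL,NPU)=107/6, d(K,NPU)=21, d(NPU,O)=23, d(NPU,Z)=49/3
4. join EL+K (d=19/2) ⇒ EKL; edges |EL|=11/4, |K|=19/4
  updated: d(EKL,NPU)=170/9, d(EKL,O)=62/3, d(EKL,Z)=22
5. join O+Z (d=13) ⇒ OZ; edges |O|=13/2, |Z|=13/2
  updated: d(EKL,OZ)=64/3, d(NPU,OZ)=59/3
6. join EKL+NPU (d=170/9) ⇒ EKLNPU; edges |EKL|=169/36, |NPU|=125/18
  updated: d(EKLNPU,OZ)=41/2
7. join EKLNPU+OZ (d=41/2) ⇒ EKLNOPUZ; edges |EKLNPU|=29/36, |OZ|=15/4
final tree: ((((E:2,L:2):11/4,K:19/4):169/36,(N:5/2,(P:3/2,U:3/2):1):125/18):29/36,(O:13/2,Z:13/2):15/4)
total length: 1699/36

1699/36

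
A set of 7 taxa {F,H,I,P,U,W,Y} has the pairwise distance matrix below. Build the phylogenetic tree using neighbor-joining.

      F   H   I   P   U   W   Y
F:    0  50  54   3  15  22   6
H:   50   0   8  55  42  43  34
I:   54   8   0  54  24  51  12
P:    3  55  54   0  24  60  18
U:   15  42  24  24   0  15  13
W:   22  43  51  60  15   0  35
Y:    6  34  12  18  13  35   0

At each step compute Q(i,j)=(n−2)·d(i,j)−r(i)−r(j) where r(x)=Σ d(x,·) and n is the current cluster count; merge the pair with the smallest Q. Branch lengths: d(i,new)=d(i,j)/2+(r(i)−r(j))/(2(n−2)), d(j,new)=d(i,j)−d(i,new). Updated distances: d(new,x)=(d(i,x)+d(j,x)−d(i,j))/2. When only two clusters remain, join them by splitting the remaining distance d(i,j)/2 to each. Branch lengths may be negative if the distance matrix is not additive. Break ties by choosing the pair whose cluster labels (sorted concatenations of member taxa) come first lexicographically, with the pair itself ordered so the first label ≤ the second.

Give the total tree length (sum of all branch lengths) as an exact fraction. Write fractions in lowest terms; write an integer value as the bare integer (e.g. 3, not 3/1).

step 1: merge (H,I) at d=8, Q=-395; branch lengths H→69/10, I→11/10; new cluster HI
  updated: d(F,HI)=48, d(HI,P)=101/2, d(HI,U)=29, d(HI,W)=43, d(HI,Y)=19
step 2: merge (F,P) at d=3, Q=-475/2; branch lengths F→-99/16, P→147/16; new cluster FP
  updated: d(FP,HI)=191/4, d(FP,U)=18, d(FP,W)=79/2, d(FP,Y)=21/2
step 3: merge (U,W) at d=15, Q=-325/2; branch lengths U→-25/12, W→205/12; new cluster UW
  updated: d(FP,UW)=85/4, d(HI,UW)=57/2, d(UW,Y)=33/2
step 4: merge (FP,Y) at d=21/2, Q=-209/2; branch lengths FP→109/8, Y→-25/8; new cluster FPY
  updated: d(FPY,HI)=225/8, d(FPY,UW)=109/8
step 5: merge (FPY,HI) at d=225/8, Q=-281/4; branch lengths FPY→53/8, HI→43/2; new cluster FHIPY
  updated: d(FHIPY,UW)=7
step 6: merge (FHIPY,UW) at d=7; branch lengths FHIPY→7/2, UW→7/2; new cluster FHIPUWY
final tree: ((((F:-99/16,P:147/16):109/8,Y:-25/8):53/8,(H:69/10,I:11/10):43/2):7/2,(U:-25/12,W:205/12):7/2)
total length: 573/8

573/8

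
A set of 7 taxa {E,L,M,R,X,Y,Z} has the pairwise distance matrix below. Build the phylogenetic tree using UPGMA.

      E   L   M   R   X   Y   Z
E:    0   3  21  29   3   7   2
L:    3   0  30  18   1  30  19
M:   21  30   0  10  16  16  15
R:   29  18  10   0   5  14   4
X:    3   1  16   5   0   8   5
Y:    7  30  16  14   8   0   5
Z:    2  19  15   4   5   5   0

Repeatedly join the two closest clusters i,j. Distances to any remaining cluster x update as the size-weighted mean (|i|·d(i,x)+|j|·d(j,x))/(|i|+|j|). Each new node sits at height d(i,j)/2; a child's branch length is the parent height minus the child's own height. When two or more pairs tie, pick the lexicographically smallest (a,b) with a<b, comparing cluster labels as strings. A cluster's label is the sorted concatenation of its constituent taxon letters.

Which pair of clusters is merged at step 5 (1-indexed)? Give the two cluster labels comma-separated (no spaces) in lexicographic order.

step 1: merge (L,X) at d=1; branch lengths L→1/2, X→1/2; new cluster LX
  updated: d(E,LX)=3, d(LX,M)=23, d(LX,R)=23/2, d(LX,Y)=19, d(LX,Z)=12
step 2: merge (E,Z) at d=2; branch lengths E→1, Z→1; new cluster EZ
  updated: d(EZ,LX)=15/2, d(EZ,M)=18, d(EZ,R)=33/2, d(EZ,Y)=6
step 3: merge (EZ,Y) at d=6; branch lengths EZ→2, Y→3; new cluster EYZ
  updated: d(EYZ,LX)=34/3, d(EYZ,M)=52/3, d(EYZ,R)=47/3
step 4: merge (M,R) at d=10; branch lengths M→5, R→5; new cluster MR
  updated: d(EYZ,MR)=33/2, d(LX,MR)=69/4
step 5: merge (EYZ,LX) at d=34/3; branch lengths EYZ→8/3, LX→31/6; new cluster ELXYZ
  updated: d(ELXYZ,MR)=84/5
step 6: merge (ELXYZ,MR) at d=84/5; branch lengths ELXYZ→41/15, MR→17/5; new cluster ELMRXYZ
final tree: ((((E:1,Z:1):2,Y:3):8/3,(L:1/2,X:1/2):31/6):41/15,(M:5,R:5):17/5)
total length: 959/30

EYZ,LX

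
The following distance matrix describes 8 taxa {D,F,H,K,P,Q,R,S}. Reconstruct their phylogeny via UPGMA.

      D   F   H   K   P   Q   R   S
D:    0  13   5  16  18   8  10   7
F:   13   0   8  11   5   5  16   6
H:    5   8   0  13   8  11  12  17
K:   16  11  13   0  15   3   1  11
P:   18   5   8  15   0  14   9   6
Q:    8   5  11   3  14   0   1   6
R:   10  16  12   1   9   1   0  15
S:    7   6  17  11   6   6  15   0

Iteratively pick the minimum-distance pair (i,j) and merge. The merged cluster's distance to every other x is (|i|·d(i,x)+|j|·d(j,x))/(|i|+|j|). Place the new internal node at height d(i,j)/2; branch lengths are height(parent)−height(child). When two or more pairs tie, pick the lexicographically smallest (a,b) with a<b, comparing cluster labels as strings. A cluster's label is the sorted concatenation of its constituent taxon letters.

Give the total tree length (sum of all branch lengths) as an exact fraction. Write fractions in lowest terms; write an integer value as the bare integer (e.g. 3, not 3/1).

iteration 1: select K,R (d=1); attach at lengths (1/2, 1/2); label the merged cluster KR
  updated: d(D,KR)=13, d(F,KR)=27/2, d(H,KR)=25/2, d(KR,P)=12, d(KR,Q)=2, d(KR,S)=13
iteration 2: select KR,Q (d=2); attach at lengths (1/2, 1); label the merged cluster KQR
  updated: d(D,KQR)=34/3, d(F,KQR)=32/3, d(H,KQR)=12, d(KQR,P)=38/3, d(KQR,S)=32/3
iteration 3: select D,H (d=5); attach at lengths (5/2, 5/2); label the merged cluster DH
  updated: d(DH,F)=21/2, d(DH,KQR)=35/3, d(DH,P)=13, d(DH,S)=12
iteration 4: select F,P (d=5); attach at lengths (5/2, 5/2); label the merged cluster FP
  updated: d(DH,FP)=47/4, d(FP,KQR)=35/3, d(FP,S)=6
iteration 5: select FP,S (d=6); attach at lengths (1/2, 3); label the merged cluster FPS
  updated: d(DH,FPS)=71/6, d(FPS,KQR)=34/3
iteration 6: select FPS,KQR (d=34/3); attach at lengths (8/3, 14/3); label the merged cluster FKPQRS
  updated: d(DH,FKPQRS)=47/4
iteration 7: select DH,FKPQRS (d=47/4); attach at lengths (27/8, 5/24); label the merged cluster DFHKPQRS
final tree: ((D:5/2,H:5/2):27/8,(((F:5/2,P:5/2):1/2,S:3):8/3,((K:1/2,R:1/2):1/2,Q:1):14/3):5/24)
total length: 323/12

323/12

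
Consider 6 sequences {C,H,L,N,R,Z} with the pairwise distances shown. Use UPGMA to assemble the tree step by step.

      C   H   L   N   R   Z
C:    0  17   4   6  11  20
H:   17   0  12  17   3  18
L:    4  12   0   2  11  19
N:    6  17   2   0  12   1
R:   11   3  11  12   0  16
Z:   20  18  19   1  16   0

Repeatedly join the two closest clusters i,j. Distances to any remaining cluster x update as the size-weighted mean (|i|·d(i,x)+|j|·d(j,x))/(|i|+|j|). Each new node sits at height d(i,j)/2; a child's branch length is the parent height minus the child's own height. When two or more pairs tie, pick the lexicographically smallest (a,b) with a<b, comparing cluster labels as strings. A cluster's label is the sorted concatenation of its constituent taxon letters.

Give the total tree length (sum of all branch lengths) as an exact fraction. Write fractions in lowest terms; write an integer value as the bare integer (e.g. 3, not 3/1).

step 1: merge (N,Z) at d=1; branch lengths N→1/2, Z→1/2; new cluster NZ
  updated: d(C,NZ)=13, d(H,NZ)=35/2, d(L,NZ)=21/2, d(NZ,R)=14
step 2: merge (H,R) at d=3; branch lengths H→3/2, R→3/2; new cluster HR
  updated: d(C,HR)=14, d(HR,L)=23/2, d(HR,NZ)=63/4
step 3: merge (C,L) at d=4; branch lengths C→2, L→2; new cluster CL
  updated: d(CL,HR)=51/4, d(CL,NZ)=47/4
step 4: merge (CL,NZ) at d=47/4; branch lengths CL→31/8, NZ→43/8; new cluster CLNZ
  updated: d(CLNZ,HR)=57/4
step 5: merge (CLNZ,HR) at d=57/4; branch lengths CLNZ→5/4, HR→45/8; new cluster CHLNRZ
final tree: (((C:2,L:2):31/8,(N:1/2,Z:1/2):43/8):5/4,(H:3/2,R:3/2):45/8)
total length: 193/8

193/8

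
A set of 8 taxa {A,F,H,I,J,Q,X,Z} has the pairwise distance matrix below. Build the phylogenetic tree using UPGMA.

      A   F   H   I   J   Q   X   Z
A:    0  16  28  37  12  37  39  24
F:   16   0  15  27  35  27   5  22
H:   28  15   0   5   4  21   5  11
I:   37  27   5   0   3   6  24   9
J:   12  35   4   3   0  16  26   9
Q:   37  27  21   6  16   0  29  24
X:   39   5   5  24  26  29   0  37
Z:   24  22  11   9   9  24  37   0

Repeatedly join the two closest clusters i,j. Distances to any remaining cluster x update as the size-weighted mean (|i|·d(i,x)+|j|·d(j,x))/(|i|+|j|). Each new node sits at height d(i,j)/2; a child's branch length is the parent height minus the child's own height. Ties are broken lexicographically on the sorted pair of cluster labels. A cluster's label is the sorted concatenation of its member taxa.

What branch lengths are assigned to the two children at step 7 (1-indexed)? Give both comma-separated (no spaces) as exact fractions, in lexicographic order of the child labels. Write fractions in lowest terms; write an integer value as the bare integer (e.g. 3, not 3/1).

193/14,201/140

1. join I+J (d=3) ⇒ IJ; edges |I|=3/2, |J|=3/2
  updated: d(A,IJ)=49/2, d(F,IJ)=31, d(H,IJ)=9/2, d(IJ,Q)=11, d(IJ,X)=25, d(IJ,Z)=9
2. join H+IJ (d=9/2) ⇒ HIJ; edges |H|=9/4, |IJ|=3/4
  updated: d(A,HIJ)=77/3, d(F,HIJ)=77/3, d(HIJ,Q)=43/3, d(HIJ,X)=55/3, d(HIJ,Z)=29/3
3. join F+X (d=5) ⇒ FX; edges |F|=5/2, |X|=5/2
  updated: d(A,FX)=55/2, d(FX,HIJ)=22, d(FX,Q)=28, d(FX,Z)=59/2
4. join HIJ+Z (d=29/3) ⇒ HIJZ; edges |HIJ|=31/12, |Z|=29/6
  updated: d(A,HIJZ)=101/4, d(FX,HIJZ)=191/8, d(HIJZ,Q)=67/4
5. join HIJZ+Q (d=67/4) ⇒ HIJQZ; edges |HIJZ|=85/24, |Q|=67/8
  updated: d(A,HIJQZ)=138/5, d(FX,HIJQZ)=247/10
6. join FX+HIJQZ (d=247/10) ⇒ FHIJQXZ; edges |FX|=197/20, |HIJQZ|=159/40
  updated: d(A,FHIJQXZ)=193/7
7. join A+FHIJQXZ (d=193/7) ⇒ AFHIJQXZ; edges |A|=193/14, |FHIJQXZ|=201/140
final tree: (A:193/14,((F:5/2,X:5/2):197/20,(((H:9/4,(I:3/2,J:3/2):3/4):31/12,Z:29/6):85/24,Q:67/8):159/40):201/140)
total length: 49879/840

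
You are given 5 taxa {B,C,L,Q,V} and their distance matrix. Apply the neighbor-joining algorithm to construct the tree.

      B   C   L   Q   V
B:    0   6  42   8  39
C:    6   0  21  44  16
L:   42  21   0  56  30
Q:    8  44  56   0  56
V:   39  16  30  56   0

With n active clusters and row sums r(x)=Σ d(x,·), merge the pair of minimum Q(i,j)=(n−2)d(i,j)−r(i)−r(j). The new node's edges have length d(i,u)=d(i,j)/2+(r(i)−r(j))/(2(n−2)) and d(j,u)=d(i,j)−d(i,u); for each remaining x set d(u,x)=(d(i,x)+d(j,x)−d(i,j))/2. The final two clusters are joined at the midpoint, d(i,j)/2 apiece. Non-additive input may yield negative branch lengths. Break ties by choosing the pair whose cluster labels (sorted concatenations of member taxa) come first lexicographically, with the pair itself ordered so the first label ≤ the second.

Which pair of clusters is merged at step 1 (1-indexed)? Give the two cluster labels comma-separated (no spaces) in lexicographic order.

iteration 1: select B,Q (d=8, Q=-235); attach at lengths (-15/2, 31/2); label the merged cluster BQ
  updated: d(BQ,C)=21, d(BQ,L)=45, d(BQ,V)=87/2
iteration 2: select BQ,C (d=21, Q=-251/2); attach at lengths (187/8, -19/8); label the merged cluster BCQ
  updated: d(BCQ,L)=45/2, d(BCQ,V)=77/4
iteration 3: select BCQ,L (d=45/2, Q=-287/4); attach at lengths (47/8, 133/8); label the merged cluster BCLQ
  updated: d(BCLQ,V)=107/8
iteration 4: select BCLQ,V (d=107/8); attach at lengths (107/16, 107/16); label the merged cluster BCLQV
final tree: ((((B:-15/2,Q:31/2):187/8,C:-19/8):47/8,L:133/8):107/16,V:107/16)
total length: 519/8

B,Q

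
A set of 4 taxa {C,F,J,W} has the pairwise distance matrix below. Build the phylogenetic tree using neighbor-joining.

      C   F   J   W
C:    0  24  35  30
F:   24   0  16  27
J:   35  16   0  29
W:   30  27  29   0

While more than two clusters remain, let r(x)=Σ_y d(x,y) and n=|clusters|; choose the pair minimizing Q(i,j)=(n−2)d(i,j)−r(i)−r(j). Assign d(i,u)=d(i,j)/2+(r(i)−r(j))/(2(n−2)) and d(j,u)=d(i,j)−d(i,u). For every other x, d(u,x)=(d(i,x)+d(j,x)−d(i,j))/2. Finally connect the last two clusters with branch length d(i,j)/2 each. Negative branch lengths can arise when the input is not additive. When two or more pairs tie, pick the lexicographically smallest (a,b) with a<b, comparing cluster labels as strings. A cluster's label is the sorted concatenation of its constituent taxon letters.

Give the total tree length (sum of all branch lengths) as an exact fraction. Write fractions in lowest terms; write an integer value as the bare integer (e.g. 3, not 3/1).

207/4

1. join C+W (d=30, Q=-115) ⇒ CW; edges |C|=63/4, |W|=57/4
  updated: d(CW,F)=21/2, d(CW,J)=17
2. join CW+F (d=21/2, Q=-87/2) ⇒ CFW; edges |CW|=23/4, |F|=19/4
  updated: d(CFW,J)=45/4
3. join CFW+J (d=45/4) ⇒ CFJW; edges |CFW|=45/8, |J|=45/8
final tree: (((C:63/4,W:57/4):23/4,F:19/4):45/8,J:45/8)
total length: 207/4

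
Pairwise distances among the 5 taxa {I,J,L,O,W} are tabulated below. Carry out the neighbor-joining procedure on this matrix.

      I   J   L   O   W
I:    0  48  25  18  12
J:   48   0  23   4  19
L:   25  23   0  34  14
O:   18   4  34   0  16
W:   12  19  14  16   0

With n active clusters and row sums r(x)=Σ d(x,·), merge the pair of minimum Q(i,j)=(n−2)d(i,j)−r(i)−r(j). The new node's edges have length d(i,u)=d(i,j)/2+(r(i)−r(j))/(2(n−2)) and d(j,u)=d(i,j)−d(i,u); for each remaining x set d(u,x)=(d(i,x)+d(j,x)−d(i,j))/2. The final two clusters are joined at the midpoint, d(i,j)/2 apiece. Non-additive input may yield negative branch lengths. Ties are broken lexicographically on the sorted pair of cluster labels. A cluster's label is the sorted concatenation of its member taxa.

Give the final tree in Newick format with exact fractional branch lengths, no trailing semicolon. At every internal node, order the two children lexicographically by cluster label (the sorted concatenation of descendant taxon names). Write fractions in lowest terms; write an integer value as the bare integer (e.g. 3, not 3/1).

1. join J+O (d=4, Q=-154) ⇒ JO; edges |J|=17/3, |O|=-5/3
  updated: d(I,JO)=31, d(JO,L)=53/2, d(JO,W)=31/2
2. join I+W (d=12, Q=-171/2) ⇒ IW; edges |I|=101/8, |W|=-5/8
  updated: d(IW,JO)=69/4, d(IW,L)=27/2
3. join IW+JO (d=69/4, Q=-229/4) ⇒ IJOW; edges |IW|=17/8, |JO|=121/8
  updated: d(IJOW,L)=91/8
4. join IJOW+L (d=91/8) ⇒ IJLOW; edges |IJOW|=91/16, |L|=91/16
final tree: (((I:101/8,W:-5/8):17/8,(J:17/3,O:-5/3):121/8):91/16,L:91/16)
total length: 357/8

(((I:101/8,W:-5/8):17/8,(J:17/3,O:-5/3):121/8):91/16,L:91/16)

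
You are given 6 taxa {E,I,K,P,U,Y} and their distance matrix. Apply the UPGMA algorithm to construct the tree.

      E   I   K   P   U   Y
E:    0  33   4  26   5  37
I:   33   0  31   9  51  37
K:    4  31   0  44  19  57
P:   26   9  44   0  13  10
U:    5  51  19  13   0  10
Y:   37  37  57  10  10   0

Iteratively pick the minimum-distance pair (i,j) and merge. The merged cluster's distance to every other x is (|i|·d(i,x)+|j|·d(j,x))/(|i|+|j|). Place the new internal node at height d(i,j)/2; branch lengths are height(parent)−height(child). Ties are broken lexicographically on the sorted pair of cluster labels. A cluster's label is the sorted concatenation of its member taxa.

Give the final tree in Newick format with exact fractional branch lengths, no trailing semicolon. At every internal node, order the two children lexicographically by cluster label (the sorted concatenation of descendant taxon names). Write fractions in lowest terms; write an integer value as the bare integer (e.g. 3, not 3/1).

step 1: merge (E,K) at d=4; branch lengths E→2, K→2; new cluster EK
  updated: d(EK,I)=32, d(EK,P)=35, d(EK,U)=12, d(EK,Y)=47
step 2: merge (I,P) at d=9; branch lengths I→9/2, P→9/2; new cluster IP
  updated: d(EK,IP)=67/2, d(IP,U)=32, d(IP,Y)=47/2
step 3: merge (U,Y) at d=10; branch lengths U→5, Y→5; new cluster UY
  updated: d(EK,UY)=59/2, d(IP,UY)=111/4
step 4: merge (IP,UY) at d=111/4; branch lengths IP→75/8, UY→71/8; new cluster IPUY
  updated: d(EK,IPUY)=63/2
step 5: merge (EK,IPUY) at d=63/2; branch lengths EK→55/4, IPUY→15/8; new cluster EIKPUY
final tree: ((E:2,K:2):55/4,((I:9/2,P:9/2):75/8,(U:5,Y:5):71/8):15/8)
total length: 455/8

((E:2,K:2):55/4,((I:9/2,P:9/2):75/8,(U:5,Y:5):71/8):15/8)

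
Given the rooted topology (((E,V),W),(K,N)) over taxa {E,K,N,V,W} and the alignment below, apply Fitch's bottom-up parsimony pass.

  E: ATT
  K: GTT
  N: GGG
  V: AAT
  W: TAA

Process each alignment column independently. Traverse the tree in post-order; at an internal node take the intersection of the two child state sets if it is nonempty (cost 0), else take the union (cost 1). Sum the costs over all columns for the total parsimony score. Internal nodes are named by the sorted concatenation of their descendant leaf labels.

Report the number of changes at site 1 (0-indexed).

site 0, node EV: E={A} ∩ V={A} → {A} (+0)
site 0, node EVW: EV={A} ∪ W={T} → {A,T} (+1)
site 0, node KN: K={G} ∩ N={G} → {G} (+0)
site 0, node EKNVW: EVW={A,T} ∪ KN={G} → {A,G,T} (+1)
site 1, node EV: E={T} ∪ V={A} → {A,T} (+1)
site 1, node EVW: EV={A,T} ∩ W={A} → {A} (+0)
site 1, node KN: K={T} ∪ N={G} → {G,T} (+1)
site 1, node EKNVW: EVW={A} ∪ KN={G,T} → {A,G,T} (+1)
site 2, node EV: E={T} ∩ V={T} → {T} (+0)
site 2, node EVW: EV={T} ∪ W={A} → {A,T} (+1)
site 2, node KN: K={T} ∪ N={G} → {G,T} (+1)
site 2, node EKNVW: EVW={A,T} ∩ KN={G,T} → {T} (+0)
per-site changes: [2, 3, 2]; total = 7

3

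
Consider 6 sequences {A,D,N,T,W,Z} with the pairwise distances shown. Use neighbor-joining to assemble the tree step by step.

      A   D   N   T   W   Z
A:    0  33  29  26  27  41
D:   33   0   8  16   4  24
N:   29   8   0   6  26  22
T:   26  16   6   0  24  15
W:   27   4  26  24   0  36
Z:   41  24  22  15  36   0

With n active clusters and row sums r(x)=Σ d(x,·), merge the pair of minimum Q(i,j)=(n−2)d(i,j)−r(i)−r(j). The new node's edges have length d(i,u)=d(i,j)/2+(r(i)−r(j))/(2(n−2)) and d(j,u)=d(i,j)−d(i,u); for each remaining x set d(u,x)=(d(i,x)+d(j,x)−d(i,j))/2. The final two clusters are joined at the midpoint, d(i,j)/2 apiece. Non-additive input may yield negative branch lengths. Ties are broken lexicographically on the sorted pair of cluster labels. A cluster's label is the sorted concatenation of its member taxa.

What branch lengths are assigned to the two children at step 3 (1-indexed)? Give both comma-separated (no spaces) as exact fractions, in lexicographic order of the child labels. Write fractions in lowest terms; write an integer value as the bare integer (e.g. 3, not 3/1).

33/8,31/8

step 1: merge (D,W) at d=4, Q=-186; branch lengths D→-2, W→6; new cluster DW
  updated: d(A,DW)=28, d(DW,N)=15, d(DW,T)=18, d(DW,Z)=28
step 2: merge (A,DW) at d=28, Q=-129; branch lengths A→119/6, DW→49/6; new cluster ADW
  updated: d(ADW,N)=8, d(ADW,T)=8, d(ADW,Z)=41/2
step 3: merge (ADW,N) at d=8, Q=-113/2; branch lengths ADW→33/8, N→31/8; new cluster ADNW
  updated: d(ADNW,T)=3, d(ADNW,Z)=69/4
step 4: merge (ADNW,T) at d=3, Q=-141/4; branch lengths ADNW→21/8, T→3/8; new cluster ADNTW
  updated: d(ADNTW,Z)=117/8
step 5: merge (ADNTW,Z) at d=117/8; branch lengths ADNTW→117/16, Z→117/16; new cluster ADNTWZ
final tree: ((((A:119/6,(D:-2,W:6):49/6):33/8,N:31/8):21/8,T:3/8):117/16,Z:117/16)
total length: 461/8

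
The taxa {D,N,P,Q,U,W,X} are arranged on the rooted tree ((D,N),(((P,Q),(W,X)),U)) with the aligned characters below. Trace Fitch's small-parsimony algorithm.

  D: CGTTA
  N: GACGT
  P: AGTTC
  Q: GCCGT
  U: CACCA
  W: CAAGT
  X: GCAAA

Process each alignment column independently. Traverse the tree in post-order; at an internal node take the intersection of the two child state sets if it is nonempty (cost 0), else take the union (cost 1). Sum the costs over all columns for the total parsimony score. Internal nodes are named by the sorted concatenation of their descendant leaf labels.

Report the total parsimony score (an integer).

DN@0: {C} ∪ {G} = {C,G} (union, +1)
PQ@0: {A} ∪ {G} = {A,G} (union, +1)
WX@0: {C} ∪ {G} = {C,G} (union, +1)
PQWX@0: {A,G} ∩ {C,G} = {G} (intersection, +0)
PQUWX@0: {G} ∪ {C} = {C,G} (union, +1)
DNPQUWX@0: {C,G} ∩ {C,G} = {C,G} (intersection, +0)
DN@1: {G} ∪ {A} = {A,G} (union, +1)
PQ@1: {G} ∪ {C} = {C,G} (union, +1)
WX@1: {A} ∪ {C} = {A,C} (union, +1)
PQWX@1: {C,G} ∩ {A,C} = {C} (intersection, +0)
PQUWX@1: {C} ∪ {A} = {A,C} (union, +1)
DNPQUWX@1: {A,G} ∩ {A,C} = {A} (intersection, +0)
DN@2: {T} ∪ {C} = {C,T} (union, +1)
PQ@2: {T} ∪ {C} = {C,T} (union, +1)
WX@2: {A} ∩ {A} = {A} (intersection, +0)
PQWX@2: {C,T} ∪ {A} = {A,C,T} (union, +1)
PQUWX@2: {A,C,T} ∩ {C} = {C} (intersection, +0)
DNPQUWX@2: {C,T} ∩ {C} = {C} (intersection, +0)
DN@3: {T} ∪ {G} = {G,T} (union, +1)
PQ@3: {T} ∪ {G} = {G,T} (union, +1)
WX@3: {G} ∪ {A} = {A,G} (union, +1)
PQWX@3: {G,T} ∩ {A,G} = {G} (intersection, +0)
PQUWX@3: {G} ∪ {C} = {C,G} (union, +1)
DNPQUWX@3: {G,T} ∩ {C,G} = {G} (intersection, +0)
DN@4: {A} ∪ {T} = {A,T} (union, +1)
PQ@4: {C} ∪ {T} = {C,T} (union, +1)
WX@4: {T} ∪ {A} = {A,T} (union, +1)
PQWX@4: {C,T} ∩ {A,T} = {T} (intersection, +0)
PQUWX@4: {T} ∪ {A} = {A,T} (union, +1)
DNPQUWX@4: {A,T} ∩ {A,T} = {A,T} (intersection, +0)
per-site changes: [4, 4, 3, 4, 4]; total = 19

19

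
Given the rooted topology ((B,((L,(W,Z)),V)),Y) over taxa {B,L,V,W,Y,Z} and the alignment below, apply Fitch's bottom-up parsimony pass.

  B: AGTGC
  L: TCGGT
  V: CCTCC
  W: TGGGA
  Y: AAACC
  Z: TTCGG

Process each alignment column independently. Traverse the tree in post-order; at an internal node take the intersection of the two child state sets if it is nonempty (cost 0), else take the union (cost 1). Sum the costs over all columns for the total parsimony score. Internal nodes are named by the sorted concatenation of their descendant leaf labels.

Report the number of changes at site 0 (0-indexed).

2

[col 0] WZ: children W:{T}, Z:{T} ∩→ {T}; cost 0
[col 0] LWZ: children L:{T}, WZ:{T} ∩→ {T}; cost 0
[col 0] LVWZ: children LWZ:{T}, V:{C} ∪→ {C,T}; cost 1
[col 0] BLVWZ: children B:{A}, LVWZ:{C,T} ∪→ {A,C,T}; cost 1
[col 0] BLVWYZ: children BLVWZ:{A,C,T}, Y:{A} ∩→ {A}; cost 0
[col 1] WZ: children W:{G}, Z:{T} ∪→ {G,T}; cost 1
[col 1] LWZ: children L:{C}, WZ:{G,T} ∪→ {C,G,T}; cost 1
[col 1] LVWZ: children LWZ:{C,G,T}, V:{C} ∩→ {C}; cost 0
[col 1] BLVWZ: children B:{G}, LVWZ:{C} ∪→ {C,G}; cost 1
[col 1] BLVWYZ: children BLVWZ:{C,G}, Y:{A} ∪→ {A,C,G}; cost 1
[col 2] WZ: children W:{G}, Z:{C} ∪→ {C,G}; cost 1
[col 2] LWZ: children L:{G}, WZ:{C,G} ∩→ {G}; cost 0
[col 2] LVWZ: children LWZ:{G}, V:{T} ∪→ {G,T}; cost 1
[col 2] BLVWZ: children B:{T}, LVWZ:{G,T} ∩→ {T}; cost 0
[col 2] BLVWYZ: children BLVWZ:{T}, Y:{A} ∪→ {A,T}; cost 1
[col 3] WZ: children W:{G}, Z:{G} ∩→ {G}; cost 0
[col 3] LWZ: children L:{G}, WZ:{G} ∩→ {G}; cost 0
[col 3] LVWZ: children LWZ:{G}, V:{C} ∪→ {C,G}; cost 1
[col 3] BLVWZ: children B:{G}, LVWZ:{C,G} ∩→ {G}; cost 0
[col 3] BLVWYZ: children BLVWZ:{G}, Y:{C} ∪→ {C,G}; cost 1
[col 4] WZ: children W:{A}, Z:{G} ∪→ {A,G}; cost 1
[col 4] LWZ: children L:{T}, WZ:{A,G} ∪→ {A,G,T}; cost 1
[col 4] LVWZ: children LWZ:{A,G,T}, V:{C} ∪→ {A,C,G,T}; cost 1
[col 4] BLVWZ: children B:{C}, LVWZ:{A,C,G,T} ∩→ {C}; cost 0
[col 4] BLVWYZ: children BLVWZ:{C}, Y:{C} ∩→ {C}; cost 0
per-site changes: [2, 4, 3, 2, 3]; total = 14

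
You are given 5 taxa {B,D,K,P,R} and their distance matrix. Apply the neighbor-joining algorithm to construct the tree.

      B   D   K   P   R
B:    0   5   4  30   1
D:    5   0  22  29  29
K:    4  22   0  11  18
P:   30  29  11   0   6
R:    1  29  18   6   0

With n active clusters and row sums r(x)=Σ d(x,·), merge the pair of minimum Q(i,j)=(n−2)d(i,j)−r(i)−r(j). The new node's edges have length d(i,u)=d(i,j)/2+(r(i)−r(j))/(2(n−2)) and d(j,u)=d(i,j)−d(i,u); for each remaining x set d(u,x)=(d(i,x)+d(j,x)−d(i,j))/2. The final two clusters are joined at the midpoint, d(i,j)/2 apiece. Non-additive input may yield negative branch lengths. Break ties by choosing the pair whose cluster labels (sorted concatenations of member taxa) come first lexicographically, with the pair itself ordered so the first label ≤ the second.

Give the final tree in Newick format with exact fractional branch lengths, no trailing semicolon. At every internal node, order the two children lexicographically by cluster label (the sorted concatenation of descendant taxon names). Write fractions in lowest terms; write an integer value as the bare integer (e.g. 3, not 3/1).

1. join P+R (d=6, Q=-112) ⇒ PR; edges |P|=20/3, |R|=-2/3
  updated: d(B,PR)=25/2, d(D,PR)=26, d(K,PR)=23/2
2. join B+D (d=5, Q=-129/2) ⇒ BD; edges |B|=-43/8, |D|=83/8
  updated: d(BD,K)=21/2, d(BD,PR)=67/4
3. join BD+K (d=21/2, Q=-155/4) ⇒ BDK; edges |BD|=63/8, |K|=21/8
  updated: d(BDK,PR)=71/8
4. join BDK+PR (d=71/8) ⇒ BDKPR; edges |BDK|=71/16, |PR|=71/16
final tree: (((B:-43/8,D:83/8):63/8,K:21/8):71/16,(P:20/3,R:-2/3):71/16)
total length: 243/8

(((B:-43/8,D:83/8):63/8,K:21/8):71/16,(P:20/3,R:-2/3):71/16)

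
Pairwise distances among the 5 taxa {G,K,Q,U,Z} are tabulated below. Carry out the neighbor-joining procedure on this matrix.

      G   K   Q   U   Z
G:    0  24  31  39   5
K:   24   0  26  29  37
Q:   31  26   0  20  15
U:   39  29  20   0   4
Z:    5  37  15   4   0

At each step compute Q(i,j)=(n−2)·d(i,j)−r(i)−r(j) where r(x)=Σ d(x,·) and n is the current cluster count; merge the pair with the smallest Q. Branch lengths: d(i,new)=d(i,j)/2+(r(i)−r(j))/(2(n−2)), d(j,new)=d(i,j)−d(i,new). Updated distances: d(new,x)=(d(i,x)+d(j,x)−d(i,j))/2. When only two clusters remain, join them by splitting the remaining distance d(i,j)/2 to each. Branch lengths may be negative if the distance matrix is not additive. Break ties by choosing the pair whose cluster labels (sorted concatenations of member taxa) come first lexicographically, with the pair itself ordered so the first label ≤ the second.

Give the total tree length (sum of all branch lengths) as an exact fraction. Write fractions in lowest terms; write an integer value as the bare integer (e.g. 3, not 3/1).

415/8

step 1: merge (G,Z) at d=5, Q=-145; branch lengths G→53/6, Z→-23/6; new cluster GZ
  updated: d(GZ,K)=28, d(GZ,Q)=41/2, d(GZ,U)=19
step 2: merge (GZ,U) at d=19, Q=-195/2; branch lengths GZ→75/8, U→77/8; new cluster GUZ
  updated: d(GUZ,K)=19, d(GUZ,Q)=43/4
step 3: merge (GUZ,K) at d=19, Q=-223/4; branch lengths GUZ→15/8, K→137/8; new cluster GKUZ
  updated: d(GKUZ,Q)=71/8
step 4: merge (GKUZ,Q) at d=71/8; branch lengths GKUZ→71/16, Q→71/16; new cluster GKQUZ
final tree: ((((G:53/6,Z:-23/6):75/8,U:77/8):15/8,K:137/8):71/16,Q:71/16)
total length: 415/8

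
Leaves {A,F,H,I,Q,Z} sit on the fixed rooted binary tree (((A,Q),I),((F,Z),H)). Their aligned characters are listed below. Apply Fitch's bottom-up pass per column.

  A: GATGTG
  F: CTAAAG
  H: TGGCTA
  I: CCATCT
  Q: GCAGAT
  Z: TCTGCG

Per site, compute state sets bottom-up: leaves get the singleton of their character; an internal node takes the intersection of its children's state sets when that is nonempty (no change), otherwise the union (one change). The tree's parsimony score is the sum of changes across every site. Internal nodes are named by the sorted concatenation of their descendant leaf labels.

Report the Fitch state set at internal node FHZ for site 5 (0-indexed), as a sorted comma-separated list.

site 0, node AQ: A={G} ∩ Q={G} → {G} (+0)
site 0, node AIQ: AQ={G} ∪ I={C} → {C,G} (+1)
site 0, node FZ: F={C} ∪ Z={T} → {C,T} (+1)
site 0, node FHZ: FZ={C,T} ∩ H={T} → {T} (+0)
site 0, node AFHIQZ: AIQ={C,G} ∪ FHZ={T} → {C,G,T} (+1)
site 1, node AQ: A={A} ∪ Q={C} → {A,C} (+1)
site 1, node AIQ: AQ={A,C} ∩ I={C} → {C} (+0)
site 1, node FZ: F={T} ∪ Z={C} → {C,T} (+1)
site 1, node FHZ: FZ={C,T} ∪ H={G} → {C,G,T} (+1)
site 1, node AFHIQZ: AIQ={C} ∩ FHZ={C,G,T} → {C} (+0)
site 2, node AQ: A={T} ∪ Q={A} → {A,T} (+1)
site 2, node AIQ: AQ={A,T} ∩ I={A} → {A} (+0)
site 2, node FZ: F={A} ∪ Z={T} → {A,T} (+1)
site 2, node FHZ: FZ={A,T} ∪ H={G} → {A,G,T} (+1)
site 2, node AFHIQZ: AIQ={A} ∩ FHZ={A,G,T} → {A} (+0)
site 3, node AQ: A={G} ∩ Q={G} → {G} (+0)
site 3, node AIQ: AQ={G} ∪ I={T} → {G,T} (+1)
site 3, node FZ: F={A} ∪ Z={G} → {A,G} (+1)
site 3, node FHZ: FZ={A,G} ∪ H={C} → {A,C,G} (+1)
site 3, node AFHIQZ: AIQ={G,T} ∩ FHZ={A,C,G} → {G} (+0)
site 4, node AQ: A={T} ∪ Q={A} → {A,T} (+1)
site 4, node AIQ: AQ={A,T} ∪ I={C} → {A,C,T} (+1)
site 4, node FZ: F={A} ∪ Z={C} → {A,C} (+1)
site 4, node FHZ: FZ={A,C} ∪ H={T} → {A,C,T} (+1)
site 4, node AFHIQZ: AIQ={A,C,T} ∩ FHZ={A,C,T} → {A,C,T} (+0)
site 5, node AQ: A={G} ∪ Q={T} → {G,T} (+1)
site 5, node AIQ: AQ={G,T} ∩ I={T} → {T} (+0)
site 5, node FZ: F={G} ∩ Z={G} → {G} (+0)
site 5, node FHZ: FZ={G} ∪ H={A} → {A,G} (+1)
site 5, node AFHIQZ: AIQ={T} ∪ FHZ={A,G} → {A,G,T} (+1)
per-site changes: [3, 3, 3, 3, 4, 3]; total = 19

A,G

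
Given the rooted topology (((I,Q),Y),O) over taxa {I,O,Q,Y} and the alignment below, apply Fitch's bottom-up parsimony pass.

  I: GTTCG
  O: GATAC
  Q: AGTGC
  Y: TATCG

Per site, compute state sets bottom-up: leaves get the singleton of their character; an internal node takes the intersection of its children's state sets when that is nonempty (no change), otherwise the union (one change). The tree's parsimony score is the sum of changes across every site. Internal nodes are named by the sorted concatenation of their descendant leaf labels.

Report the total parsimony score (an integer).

8

site 0, node IQ: I={G} ∪ Q={A} → {A,G} (+1)
site 0, node IQY: IQ={A,G} ∪ Y={T} → {A,G,T} (+1)
site 0, node IOQY: IQY={A,G,T} ∩ O={G} → {G} (+0)
site 1, node IQ: I={T} ∪ Q={G} → {G,T} (+1)
site 1, node IQY: IQ={G,T} ∪ Y={A} → {A,G,T} (+1)
site 1, node IOQY: IQY={A,G,T} ∩ O={A} → {A} (+0)
site 2, node IQ: I={T} ∩ Q={T} → {T} (+0)
site 2, node IQY: IQ={T} ∩ Y={T} → {T} (+0)
site 2, node IOQY: IQY={T} ∩ O={T} → {T} (+0)
site 3, node IQ: I={C} ∪ Q={G} → {C,G} (+1)
site 3, node IQY: IQ={C,G} ∩ Y={C} → {C} (+0)
site 3, node IOQY: IQY={C} ∪ O={A} → {A,C} (+1)
site 4, node IQ: I={G} ∪ Q={C} → {C,G} (+1)
site 4, node IQY: IQ={C,G} ∩ Y={G} → {G} (+0)
site 4, node IOQY: IQY={G} ∪ O={C} → {C,G} (+1)
per-site changes: [2, 2, 0, 2, 2]; total = 8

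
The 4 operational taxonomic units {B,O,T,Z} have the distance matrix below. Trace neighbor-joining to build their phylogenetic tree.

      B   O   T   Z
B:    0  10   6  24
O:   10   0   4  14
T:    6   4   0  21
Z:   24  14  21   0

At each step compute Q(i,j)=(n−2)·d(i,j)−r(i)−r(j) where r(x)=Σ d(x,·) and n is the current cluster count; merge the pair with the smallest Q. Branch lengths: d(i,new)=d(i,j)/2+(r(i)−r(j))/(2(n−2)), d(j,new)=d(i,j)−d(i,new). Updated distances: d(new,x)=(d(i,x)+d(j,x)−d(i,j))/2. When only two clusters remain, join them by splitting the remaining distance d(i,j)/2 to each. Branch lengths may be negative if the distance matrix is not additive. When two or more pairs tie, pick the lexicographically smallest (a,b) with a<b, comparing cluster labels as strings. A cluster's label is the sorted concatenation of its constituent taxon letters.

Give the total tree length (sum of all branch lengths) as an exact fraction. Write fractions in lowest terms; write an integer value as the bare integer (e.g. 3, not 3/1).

iteration 1: select B,T (d=6, Q=-59); attach at lengths (21/4, 3/4); label the merged cluster BT
  updated: d(BT,O)=4, d(BT,Z)=39/2
iteration 2: select BT,O (d=4, Q=-75/2); attach at lengths (19/4, -3/4); label the merged cluster BOT
  updated: d(BOT,Z)=59/4
iteration 3: select BOT,Z (d=59/4); attach at lengths (59/8, 59/8); label the merged cluster BOTZ
final tree: (((B:21/4,T:3/4):19/4,O:-3/4):59/8,Z:59/8)
total length: 99/4

99/4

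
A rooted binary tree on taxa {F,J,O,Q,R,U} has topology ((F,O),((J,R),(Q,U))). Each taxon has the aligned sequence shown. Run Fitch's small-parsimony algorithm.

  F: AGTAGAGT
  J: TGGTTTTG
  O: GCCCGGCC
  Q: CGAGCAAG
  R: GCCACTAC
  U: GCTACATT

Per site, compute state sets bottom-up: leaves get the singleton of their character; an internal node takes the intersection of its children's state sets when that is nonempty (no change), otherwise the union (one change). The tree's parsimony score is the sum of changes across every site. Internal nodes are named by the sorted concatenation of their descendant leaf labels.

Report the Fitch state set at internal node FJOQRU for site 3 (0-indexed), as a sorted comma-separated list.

A

[col 0] FO: children F:{A}, O:{G} ∪→ {A,G}; cost 1
[col 0] JR: children J:{T}, R:{G} ∪→ {G,T}; cost 1
[col 0] QU: children Q:{C}, U:{G} ∪→ {C,G}; cost 1
[col 0] JQRU: children JR:{G,T}, QU:{C,G} ∩→ {G}; cost 0
[col 0] FJOQRU: children FO:{A,G}, JQRU:{G} ∩→ {G}; cost 0
[col 1] FO: children F:{G}, O:{C} ∪→ {C,G}; cost 1
[col 1] JR: children J:{G}, R:{C} ∪→ {C,G}; cost 1
[col 1] QU: children Q:{G}, U:{C} ∪→ {C,G}; cost 1
[col 1] JQRU: children JR:{C,G}, QU:{C,G} ∩→ {C,G}; cost 0
[col 1] FJOQRU: children FO:{C,G}, JQRU:{C,G} ∩→ {C,G}; cost 0
[col 2] FO: children F:{T}, O:{C} ∪→ {C,T}; cost 1
[col 2] JR: children J:{G}, R:{C} ∪→ {C,G}; cost 1
[col 2] QU: children Q:{A}, U:{T} ∪→ {A,T}; cost 1
[col 2] JQRU: children JR:{C,G}, QU:{A,T} ∪→ {A,C,G,T}; cost 1
[col 2] FJOQRU: children FO:{C,T}, JQRU:{A,C,G,T} ∩→ {C,T}; cost 0
[col 3] FO: children F:{A}, O:{C} ∪→ {A,C}; cost 1
[col 3] JR: children J:{T}, R:{A} ∪→ {A,T}; cost 1
[col 3] QU: children Q:{G}, U:{A} ∪→ {A,G}; cost 1
[col 3] JQRU: children JR:{A,T}, QU:{A,G} ∩→ {A}; cost 0
[col 3] FJOQRU: children FO:{A,C}, JQRU:{A} ∩→ {A}; cost 0
[col 4] FO: children F:{G}, O:{G} ∩→ {G}; cost 0
[col 4] JR: children J:{T}, R:{C} ∪→ {C,T}; cost 1
[col 4] QU: children Q:{C}, U:{C} ∩→ {C}; cost 0
[col 4] JQRU: children JR:{C,T}, QU:{C} ∩→ {C}; cost 0
[col 4] FJOQRU: children FO:{G}, JQRU:{C} ∪→ {C,G}; cost 1
[col 5] FO: children F:{A}, O:{G} ∪→ {A,G}; cost 1
[col 5] JR: children J:{T}, R:{T} ∩→ {T}; cost 0
[col 5] QU: children Q:{A}, U:{A} ∩→ {A}; cost 0
[col 5] JQRU: children JR:{T}, QU:{A} ∪→ {A,T}; cost 1
[col 5] FJOQRU: children FO:{A,G}, JQRU:{A,T} ∩→ {A}; cost 0
[col 6] FO: children F:{G}, O:{C} ∪→ {C,G}; cost 1
[col 6] JR: children J:{T}, R:{A} ∪→ {A,T}; cost 1
[col 6] QU: children Q:{A}, U:{T} ∪→ {A,T}; cost 1
[col 6] JQRU: children JR:{A,T}, QU:{A,T} ∩→ {A,T}; cost 0
[col 6] FJOQRU: children FO:{C,G}, JQRU:{A,T} ∪→ {A,C,G,T}; cost 1
[col 7] FO: children F:{T}, O:{C} ∪→ {C,T}; cost 1
[col 7] JR: children J:{G}, R:{C} ∪→ {C,G}; cost 1
[col 7] QU: children Q:{G}, U:{T} ∪→ {G,T}; cost 1
[col 7] JQRU: children JR:{C,G}, QU:{G,T} ∩→ {G}; cost 0
[col 7] FJOQRU: children FO:{C,T}, JQRU:{G} ∪→ {C,G,T}; cost 1
per-site changes: [3, 3, 4, 3, 2, 2, 4, 4]; total = 25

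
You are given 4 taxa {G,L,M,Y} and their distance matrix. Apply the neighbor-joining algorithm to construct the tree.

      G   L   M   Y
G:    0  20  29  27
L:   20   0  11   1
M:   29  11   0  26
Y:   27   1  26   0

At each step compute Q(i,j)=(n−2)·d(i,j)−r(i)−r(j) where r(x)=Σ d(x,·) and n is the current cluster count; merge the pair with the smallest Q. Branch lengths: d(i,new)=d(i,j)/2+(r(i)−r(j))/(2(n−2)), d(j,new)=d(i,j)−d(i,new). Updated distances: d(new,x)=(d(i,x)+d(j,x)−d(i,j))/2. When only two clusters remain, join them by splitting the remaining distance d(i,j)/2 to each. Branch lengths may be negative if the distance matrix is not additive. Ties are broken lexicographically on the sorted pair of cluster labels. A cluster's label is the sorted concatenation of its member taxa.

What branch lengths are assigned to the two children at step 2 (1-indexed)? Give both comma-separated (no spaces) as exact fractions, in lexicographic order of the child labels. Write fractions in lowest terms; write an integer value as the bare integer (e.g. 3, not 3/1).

1. join G+M (d=29, Q=-84) ⇒ GM; edges |G|=17, |M|=12
  updated: d(GM,L)=1, d(GM,Y)=12
2. join GM+L (d=1, Q=-14) ⇒ GLM; edges |GM|=6, |L|=-5
  updated: d(GLM,Y)=6
3. join GLM+Y (d=6) ⇒ GLMY; edges |GLM|=3, |Y|=3
final tree: (((G:17,M:12):6,L:-5):3,Y:3)
total length: 36

6,-5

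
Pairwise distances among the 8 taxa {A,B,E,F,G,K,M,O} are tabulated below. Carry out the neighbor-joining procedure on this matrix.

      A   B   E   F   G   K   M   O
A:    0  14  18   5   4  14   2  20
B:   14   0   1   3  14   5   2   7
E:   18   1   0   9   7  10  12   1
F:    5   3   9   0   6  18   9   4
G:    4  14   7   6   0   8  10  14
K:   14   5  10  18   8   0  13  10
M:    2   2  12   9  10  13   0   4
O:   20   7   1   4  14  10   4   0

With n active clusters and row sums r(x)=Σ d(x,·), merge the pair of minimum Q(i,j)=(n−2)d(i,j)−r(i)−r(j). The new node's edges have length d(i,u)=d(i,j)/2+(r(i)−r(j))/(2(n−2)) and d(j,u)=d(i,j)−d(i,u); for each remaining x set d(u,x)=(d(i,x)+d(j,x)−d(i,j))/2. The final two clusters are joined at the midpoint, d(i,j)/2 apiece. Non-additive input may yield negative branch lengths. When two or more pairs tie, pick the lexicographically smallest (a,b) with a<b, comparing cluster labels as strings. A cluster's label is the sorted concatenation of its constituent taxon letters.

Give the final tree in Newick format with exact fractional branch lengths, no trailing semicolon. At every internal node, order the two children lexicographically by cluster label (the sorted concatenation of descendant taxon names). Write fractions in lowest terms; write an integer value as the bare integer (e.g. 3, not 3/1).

((((A:37/12,M:-13/12):99/32,G:93/32):39/32,((B:-1/16,K:81/16):31/24,(E:0,O:1):65/24):103/32):57/64,F:57/64)

step 1: merge (A,M) at d=2, Q=-117; branch lengths A→37/12, M→-13/12; new cluster AM
  updated: d(AM,B)=7, d(AM,E)=14, d(AM,F)=6, d(AM,G)=6, d(AM,K)=25/2, d(AM,O)=11
step 2: merge (E,O) at d=1, Q=-84; branch lengths E→0, O→1; new cluster EO
  updated: d(AM,EO)=12, d(B,EO)=7/2, d(EO,F)=6, d(EO,G)=10, d(EO,K)=19/2
step 3: merge (B,K) at d=5, Q=-131/2; branch lengths B→-1/16, K→81/16; new cluster BK
  updated: d(AM,BK)=29/4, d(BK,EO)=4, d(BK,F)=8, d(BK,G)=17/2
step 4: merge (BK,EO) at d=4, Q=-191/4; branch lengths BK→31/24, EO→65/24; new cluster BEKO
  updated: d(AM,BEKO)=61/8, d(BEKO,F)=5, d(BEKO,G)=29/4
step 5: merge (AM,G) at d=6, Q=-215/8; branch lengths AM→99/32, G→93/32; new cluster AGM
  updated: d(AGM,BEKO)=71/16, d(AGM,F)=3
step 6: merge (AGM,BEKO) at d=71/16, Q=-199/16; branch lengths AGM→39/32, BEKO→103/32; new cluster ABEGKMO
  updated: d(ABEGKMO,F)=57/32
step 7: merge (ABEGKMO,F) at d=57/32; branch lengths ABEGKMO→57/64, F→57/64; new cluster ABEFGKMO
final tree: ((((A:37/12,M:-13/12):99/32,G:93/32):39/32,((B:-1/16,K:81/16):31/24,(E:0,O:1):65/24):103/32):57/64,F:57/64)
total length: 775/32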